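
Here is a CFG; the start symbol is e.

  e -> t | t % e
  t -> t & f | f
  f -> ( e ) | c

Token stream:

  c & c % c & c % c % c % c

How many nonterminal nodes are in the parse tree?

[e [t [t [f c]] & [f c]] % [e [t [t [f c]] & [f c]] % [e [t [f c]] % [e [t [f c]] % [e [t [f c]]]]]]]

19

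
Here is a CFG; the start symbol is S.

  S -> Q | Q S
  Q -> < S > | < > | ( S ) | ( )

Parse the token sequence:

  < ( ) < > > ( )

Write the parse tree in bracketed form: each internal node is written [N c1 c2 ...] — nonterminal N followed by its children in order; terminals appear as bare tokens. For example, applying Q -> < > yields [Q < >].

[S [Q < [S [Q ( )] [S [Q < >]]] >] [S [Q ( )]]]

S
Q S
< S > S
< Q S > S
< ( ) S > S
< ( ) Q > S
< ( ) < > > S
< ( ) < > > Q
< ( ) < > > ( )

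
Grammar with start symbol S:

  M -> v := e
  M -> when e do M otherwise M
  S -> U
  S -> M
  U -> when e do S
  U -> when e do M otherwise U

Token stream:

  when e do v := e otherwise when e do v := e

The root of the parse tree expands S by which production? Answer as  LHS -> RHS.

S -> U

[S [U when e do [M v := e] otherwise [U when e do [S [M v := e]]]]]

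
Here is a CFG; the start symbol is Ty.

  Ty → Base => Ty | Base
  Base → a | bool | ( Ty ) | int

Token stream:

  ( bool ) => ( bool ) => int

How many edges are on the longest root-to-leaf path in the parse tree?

[Ty [Base ( [Ty [Base bool]] )] => [Ty [Base ( [Ty [Base bool]] )] => [Ty [Base int]]]]

5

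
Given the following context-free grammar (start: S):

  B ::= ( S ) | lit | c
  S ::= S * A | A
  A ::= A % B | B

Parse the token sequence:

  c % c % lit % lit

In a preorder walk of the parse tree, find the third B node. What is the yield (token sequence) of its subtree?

[S [A [A [A [A [B c]] % [B c]] % [B lit]] % [B lit]]]

lit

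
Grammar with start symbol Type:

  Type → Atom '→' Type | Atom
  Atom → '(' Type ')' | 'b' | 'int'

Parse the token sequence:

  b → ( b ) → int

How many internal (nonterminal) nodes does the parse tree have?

8

[Type [Atom b] → [Type [Atom ( [Type [Atom b]] )] → [Type [Atom int]]]]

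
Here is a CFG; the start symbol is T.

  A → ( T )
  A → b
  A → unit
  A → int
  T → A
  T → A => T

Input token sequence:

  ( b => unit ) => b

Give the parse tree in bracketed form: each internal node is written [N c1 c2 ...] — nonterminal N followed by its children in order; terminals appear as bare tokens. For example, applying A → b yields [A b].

[T [A ( [T [A b] => [T [A unit]]] )] => [T [A b]]]

T
A => T
( T ) => T
( A => T ) => T
( b => T ) => T
( b => A ) => T
( b => unit ) => T
( b => unit ) => A
( b => unit ) => b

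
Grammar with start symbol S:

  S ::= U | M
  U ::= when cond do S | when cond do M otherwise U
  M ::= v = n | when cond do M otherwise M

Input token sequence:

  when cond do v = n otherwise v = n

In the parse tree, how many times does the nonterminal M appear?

[S [M when cond do [M v = n] otherwise [M v = n]]]

3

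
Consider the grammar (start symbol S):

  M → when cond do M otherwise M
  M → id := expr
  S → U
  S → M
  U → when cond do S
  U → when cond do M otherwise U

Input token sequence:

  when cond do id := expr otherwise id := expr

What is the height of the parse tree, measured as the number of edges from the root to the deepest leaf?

[S [M when cond do [M id := expr] otherwise [M id := expr]]]

3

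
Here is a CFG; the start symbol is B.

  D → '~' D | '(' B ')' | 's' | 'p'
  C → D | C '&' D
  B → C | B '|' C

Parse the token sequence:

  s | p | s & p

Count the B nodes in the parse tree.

[B [B [B [C [D s]]] | [C [D p]]] | [C [C [D s]] & [D p]]]

3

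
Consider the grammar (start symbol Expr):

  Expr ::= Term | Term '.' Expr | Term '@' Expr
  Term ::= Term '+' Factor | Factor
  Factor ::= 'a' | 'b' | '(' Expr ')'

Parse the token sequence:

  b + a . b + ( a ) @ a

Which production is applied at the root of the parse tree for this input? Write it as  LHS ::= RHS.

[Expr [Term [Term [Factor b]] + [Factor a]] . [Expr [Term [Term [Factor b]] + [Factor ( [Expr [Term [Factor a]]] )]] @ [Expr [Term [Factor a]]]]]

Expr ::= Term '.' Expr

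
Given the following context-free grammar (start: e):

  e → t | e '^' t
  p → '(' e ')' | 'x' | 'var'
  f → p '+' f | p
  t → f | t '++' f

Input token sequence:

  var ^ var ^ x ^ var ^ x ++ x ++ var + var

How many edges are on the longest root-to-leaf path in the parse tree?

[e [e [e [e [e [t [f [p var]]]] ^ [t [f [p var]]]] ^ [t [f [p x]]]] ^ [t [f [p var]]]] ^ [t [t [t [f [p x]]] ++ [f [p x]]] ++ [f [p var] + [f [p var]]]]]

8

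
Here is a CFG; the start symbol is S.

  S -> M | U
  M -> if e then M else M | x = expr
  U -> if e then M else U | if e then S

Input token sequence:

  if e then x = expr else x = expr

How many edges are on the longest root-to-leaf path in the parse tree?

[S [M if e then [M x = expr] else [M x = expr]]]

3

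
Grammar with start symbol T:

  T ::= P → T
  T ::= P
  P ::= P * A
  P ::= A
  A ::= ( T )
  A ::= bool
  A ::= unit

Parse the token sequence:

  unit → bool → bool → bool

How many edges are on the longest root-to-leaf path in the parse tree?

6

[T [P [A unit]] → [T [P [A bool]] → [T [P [A bool]] → [T [P [A bool]]]]]]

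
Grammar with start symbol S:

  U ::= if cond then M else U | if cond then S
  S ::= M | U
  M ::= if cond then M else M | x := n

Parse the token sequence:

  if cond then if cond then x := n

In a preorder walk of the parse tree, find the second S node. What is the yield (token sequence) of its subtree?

[S [U if cond then [S [U if cond then [S [M x := n]]]]]]

if cond then x := n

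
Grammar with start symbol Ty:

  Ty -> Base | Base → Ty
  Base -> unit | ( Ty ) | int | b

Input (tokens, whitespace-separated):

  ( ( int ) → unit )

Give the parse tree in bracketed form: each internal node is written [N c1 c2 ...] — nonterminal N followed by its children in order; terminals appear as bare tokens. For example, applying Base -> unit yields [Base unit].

Ty
Base
( Ty )
( Base → Ty )
( ( Ty ) → Ty )
( ( Base ) → Ty )
( ( int ) → Ty )
( ( int ) → Base )
( ( int ) → unit )

[Ty [Base ( [Ty [Base ( [Ty [Base int]] )] → [Ty [Base unit]]] )]]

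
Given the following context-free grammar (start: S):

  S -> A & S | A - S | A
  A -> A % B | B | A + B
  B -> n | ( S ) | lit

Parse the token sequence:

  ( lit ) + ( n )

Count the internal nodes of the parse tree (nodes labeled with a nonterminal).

[S [A [A [B ( [S [A [B lit]]] )]] + [B ( [S [A [B n]]] )]]]

11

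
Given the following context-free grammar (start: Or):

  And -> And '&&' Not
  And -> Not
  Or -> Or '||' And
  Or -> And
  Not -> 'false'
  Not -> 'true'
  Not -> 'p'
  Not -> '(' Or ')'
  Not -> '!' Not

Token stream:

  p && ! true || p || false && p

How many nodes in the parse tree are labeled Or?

3

[Or [Or [Or [And [And [Not p]] && [Not ! [Not true]]]] || [And [Not p]]] || [And [And [Not false]] && [Not p]]]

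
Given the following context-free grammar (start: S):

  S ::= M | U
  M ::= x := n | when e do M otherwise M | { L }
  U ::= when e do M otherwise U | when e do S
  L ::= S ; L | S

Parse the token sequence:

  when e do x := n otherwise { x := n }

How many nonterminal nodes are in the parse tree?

7

[S [M when e do [M x := n] otherwise [M { [L [S [M x := n]]] }]]]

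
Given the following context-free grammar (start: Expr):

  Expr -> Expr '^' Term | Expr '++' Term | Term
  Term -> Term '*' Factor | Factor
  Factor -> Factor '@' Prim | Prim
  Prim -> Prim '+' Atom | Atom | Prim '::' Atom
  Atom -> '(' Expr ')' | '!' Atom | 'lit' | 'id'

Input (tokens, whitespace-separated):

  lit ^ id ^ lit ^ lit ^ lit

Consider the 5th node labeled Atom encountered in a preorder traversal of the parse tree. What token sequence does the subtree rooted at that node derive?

lit

[Expr [Expr [Expr [Expr [Expr [Term [Factor [Prim [Atom lit]]]]] ^ [Term [Factor [Prim [Atom id]]]]] ^ [Term [Factor [Prim [Atom lit]]]]] ^ [Term [Factor [Prim [Atom lit]]]]] ^ [Term [Factor [Prim [Atom lit]]]]]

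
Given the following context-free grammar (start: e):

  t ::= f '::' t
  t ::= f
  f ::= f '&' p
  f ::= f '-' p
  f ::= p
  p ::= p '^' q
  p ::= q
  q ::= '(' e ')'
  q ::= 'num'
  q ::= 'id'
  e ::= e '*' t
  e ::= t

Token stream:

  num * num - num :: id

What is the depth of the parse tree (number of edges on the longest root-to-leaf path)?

[e [e [t [f [p [q num]]]]] * [t [f [f [p [q num]]] - [p [q num]]] :: [t [f [p [q id]]]]]]

6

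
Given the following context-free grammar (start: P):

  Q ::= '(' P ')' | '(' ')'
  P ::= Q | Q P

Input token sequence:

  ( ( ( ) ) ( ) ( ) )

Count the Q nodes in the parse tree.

[P [Q ( [P [Q ( [P [Q ( )]] )] [P [Q ( )] [P [Q ( )]]]] )]]

5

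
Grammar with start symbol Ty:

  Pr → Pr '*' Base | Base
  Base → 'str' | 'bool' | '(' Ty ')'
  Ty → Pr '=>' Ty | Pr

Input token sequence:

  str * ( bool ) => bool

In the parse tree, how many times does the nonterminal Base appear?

4

[Ty [Pr [Pr [Base str]] * [Base ( [Ty [Pr [Base bool]]] )]] => [Ty [Pr [Base bool]]]]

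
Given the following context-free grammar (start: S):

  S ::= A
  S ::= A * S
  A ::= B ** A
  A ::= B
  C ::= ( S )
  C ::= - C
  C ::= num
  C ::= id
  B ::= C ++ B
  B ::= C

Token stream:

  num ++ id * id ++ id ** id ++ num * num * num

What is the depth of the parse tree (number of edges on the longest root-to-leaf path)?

7

[S [A [B [C num] ++ [B [C id]]]] * [S [A [B [C id] ++ [B [C id]]] ** [A [B [C id] ++ [B [C num]]]]] * [S [A [B [C num]]] * [S [A [B [C num]]]]]]]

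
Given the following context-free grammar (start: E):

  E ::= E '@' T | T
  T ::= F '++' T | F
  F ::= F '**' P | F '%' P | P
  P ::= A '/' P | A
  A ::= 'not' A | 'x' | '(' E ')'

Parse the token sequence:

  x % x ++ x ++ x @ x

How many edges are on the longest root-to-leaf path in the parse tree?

8

[E [E [T [F [F [P [A x]]] % [P [A x]]] ++ [T [F [P [A x]]] ++ [T [F [P [A x]]]]]]] @ [T [F [P [A x]]]]]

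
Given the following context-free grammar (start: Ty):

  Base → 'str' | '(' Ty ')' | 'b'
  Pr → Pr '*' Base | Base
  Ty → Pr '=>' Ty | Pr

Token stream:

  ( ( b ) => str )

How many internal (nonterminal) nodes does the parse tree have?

12

[Ty [Pr [Base ( [Ty [Pr [Base ( [Ty [Pr [Base b]]] )]] => [Ty [Pr [Base str]]]] )]]]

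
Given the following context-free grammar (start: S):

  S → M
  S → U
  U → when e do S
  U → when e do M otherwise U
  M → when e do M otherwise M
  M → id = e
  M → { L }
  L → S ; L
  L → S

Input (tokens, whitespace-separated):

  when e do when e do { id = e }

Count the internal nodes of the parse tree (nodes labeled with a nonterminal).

9

[S [U when e do [S [U when e do [S [M { [L [S [M id = e]]] }]]]]]]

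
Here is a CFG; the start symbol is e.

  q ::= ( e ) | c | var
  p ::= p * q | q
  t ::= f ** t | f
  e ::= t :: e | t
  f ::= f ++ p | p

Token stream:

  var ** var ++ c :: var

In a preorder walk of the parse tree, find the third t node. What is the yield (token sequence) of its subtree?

[e [t [f [p [q var]]] ** [t [f [f [p [q var]]] ++ [p [q c]]]]] :: [e [t [f [p [q var]]]]]]

var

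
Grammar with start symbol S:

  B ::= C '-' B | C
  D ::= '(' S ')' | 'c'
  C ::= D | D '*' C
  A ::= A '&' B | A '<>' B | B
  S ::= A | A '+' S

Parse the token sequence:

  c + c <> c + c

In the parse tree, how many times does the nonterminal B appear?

4

[S [A [B [C [D c]]]] + [S [A [A [B [C [D c]]]] <> [B [C [D c]]]] + [S [A [B [C [D c]]]]]]]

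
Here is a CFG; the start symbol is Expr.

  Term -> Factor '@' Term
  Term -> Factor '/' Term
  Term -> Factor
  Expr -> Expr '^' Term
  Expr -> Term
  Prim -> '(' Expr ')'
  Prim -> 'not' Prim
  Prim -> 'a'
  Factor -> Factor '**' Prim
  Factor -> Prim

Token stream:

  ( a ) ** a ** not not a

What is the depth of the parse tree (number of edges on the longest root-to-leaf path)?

[Expr [Term [Factor [Factor [Factor [Prim ( [Expr [Term [Factor [Prim a]]]] )]] ** [Prim a]] ** [Prim not [Prim not [Prim a]]]]]]

10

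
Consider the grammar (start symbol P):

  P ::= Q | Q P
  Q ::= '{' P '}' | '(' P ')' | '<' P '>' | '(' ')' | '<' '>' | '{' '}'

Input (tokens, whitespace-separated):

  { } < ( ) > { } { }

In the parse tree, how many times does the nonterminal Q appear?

5

[P [Q { }] [P [Q < [P [Q ( )]] >] [P [Q { }] [P [Q { }]]]]]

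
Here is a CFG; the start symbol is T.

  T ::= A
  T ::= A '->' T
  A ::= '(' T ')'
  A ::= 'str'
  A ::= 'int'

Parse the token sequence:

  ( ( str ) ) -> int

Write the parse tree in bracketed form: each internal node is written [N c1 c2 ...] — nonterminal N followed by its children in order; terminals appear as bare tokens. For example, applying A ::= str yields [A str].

T
A -> T
( T ) -> T
( A ) -> T
( ( T ) ) -> T
( ( A ) ) -> T
( ( str ) ) -> T
( ( str ) ) -> A
( ( str ) ) -> int

[T [A ( [T [A ( [T [A str]] )]] )] -> [T [A int]]]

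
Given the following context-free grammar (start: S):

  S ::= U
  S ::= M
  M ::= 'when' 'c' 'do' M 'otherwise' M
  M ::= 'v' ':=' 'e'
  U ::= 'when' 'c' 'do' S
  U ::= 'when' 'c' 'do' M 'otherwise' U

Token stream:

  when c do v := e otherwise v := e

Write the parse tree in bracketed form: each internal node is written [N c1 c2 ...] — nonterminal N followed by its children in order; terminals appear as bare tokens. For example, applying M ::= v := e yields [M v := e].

S
M
when c do M otherwise M
when c do v := e otherwise M
when c do v := e otherwise v := e

[S [M when c do [M v := e] otherwise [M v := e]]]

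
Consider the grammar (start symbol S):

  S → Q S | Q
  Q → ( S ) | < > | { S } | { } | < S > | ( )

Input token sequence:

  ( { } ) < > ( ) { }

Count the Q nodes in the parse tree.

[S [Q ( [S [Q { }]] )] [S [Q < >] [S [Q ( )] [S [Q { }]]]]]

5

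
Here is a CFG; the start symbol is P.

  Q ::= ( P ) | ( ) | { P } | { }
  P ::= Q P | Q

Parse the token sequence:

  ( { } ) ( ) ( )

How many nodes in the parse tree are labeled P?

4

[P [Q ( [P [Q { }]] )] [P [Q ( )] [P [Q ( )]]]]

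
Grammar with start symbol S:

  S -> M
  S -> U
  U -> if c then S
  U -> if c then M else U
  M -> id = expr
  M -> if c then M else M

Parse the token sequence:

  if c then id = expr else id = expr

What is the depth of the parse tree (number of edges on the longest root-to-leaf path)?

3

[S [M if c then [M id = expr] else [M id = expr]]]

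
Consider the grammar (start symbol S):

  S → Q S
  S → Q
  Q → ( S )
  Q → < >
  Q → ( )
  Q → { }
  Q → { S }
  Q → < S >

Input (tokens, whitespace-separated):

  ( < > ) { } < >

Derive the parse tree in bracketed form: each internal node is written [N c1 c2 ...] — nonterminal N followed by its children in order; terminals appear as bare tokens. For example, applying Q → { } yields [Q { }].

S
Q S
( S ) S
( Q ) S
( < > ) S
( < > ) Q S
( < > ) { } S
( < > ) { } Q
( < > ) { } < >

[S [Q ( [S [Q < >]] )] [S [Q { }] [S [Q < >]]]]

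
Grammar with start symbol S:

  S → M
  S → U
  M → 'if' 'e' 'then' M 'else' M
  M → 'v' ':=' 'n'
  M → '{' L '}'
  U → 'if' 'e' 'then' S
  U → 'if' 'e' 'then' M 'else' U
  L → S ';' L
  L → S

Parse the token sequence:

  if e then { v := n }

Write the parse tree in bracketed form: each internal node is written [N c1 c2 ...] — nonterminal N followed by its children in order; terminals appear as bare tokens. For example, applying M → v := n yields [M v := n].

[S [U if e then [S [M { [L [S [M v := n]]] }]]]]

S
U
if e then S
if e then M
if e then { L }
if e then { S }
if e then { M }
if e then { v := n }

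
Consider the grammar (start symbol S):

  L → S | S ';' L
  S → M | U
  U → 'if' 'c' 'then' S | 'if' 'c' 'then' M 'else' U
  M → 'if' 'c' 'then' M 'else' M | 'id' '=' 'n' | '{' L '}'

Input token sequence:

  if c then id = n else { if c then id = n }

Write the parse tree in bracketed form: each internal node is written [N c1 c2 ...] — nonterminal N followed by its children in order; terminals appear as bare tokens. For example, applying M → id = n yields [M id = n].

[S [M if c then [M id = n] else [M { [L [S [U if c then [S [M id = n]]]]] }]]]

S
M
if c then M else M
if c then id = n else M
if c then id = n else { L }
if c then id = n else { S }
if c then id = n else { U }
if c then id = n else { if c then S }
if c then id = n else { if c then M }
if c then id = n else { if c then id = n }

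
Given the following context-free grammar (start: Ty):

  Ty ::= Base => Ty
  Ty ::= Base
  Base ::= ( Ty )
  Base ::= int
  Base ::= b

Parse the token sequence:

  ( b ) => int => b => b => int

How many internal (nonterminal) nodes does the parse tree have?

12

[Ty [Base ( [Ty [Base b]] )] => [Ty [Base int] => [Ty [Base b] => [Ty [Base b] => [Ty [Base int]]]]]]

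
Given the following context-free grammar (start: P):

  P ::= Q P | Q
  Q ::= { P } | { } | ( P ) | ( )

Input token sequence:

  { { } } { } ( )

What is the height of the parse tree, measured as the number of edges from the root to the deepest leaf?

[P [Q { [P [Q { }]] }] [P [Q { }] [P [Q ( )]]]]

4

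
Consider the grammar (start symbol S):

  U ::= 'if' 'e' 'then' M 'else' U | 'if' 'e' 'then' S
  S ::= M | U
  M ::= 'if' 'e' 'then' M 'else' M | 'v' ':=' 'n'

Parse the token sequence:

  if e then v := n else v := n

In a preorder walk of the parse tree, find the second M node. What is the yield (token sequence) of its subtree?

[S [M if e then [M v := n] else [M v := n]]]

v := n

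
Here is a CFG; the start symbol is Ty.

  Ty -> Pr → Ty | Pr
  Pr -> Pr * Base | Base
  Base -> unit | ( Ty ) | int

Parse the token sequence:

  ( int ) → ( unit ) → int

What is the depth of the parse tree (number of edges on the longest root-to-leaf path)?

7

[Ty [Pr [Base ( [Ty [Pr [Base int]]] )]] → [Ty [Pr [Base ( [Ty [Pr [Base unit]]] )]] → [Ty [Pr [Base int]]]]]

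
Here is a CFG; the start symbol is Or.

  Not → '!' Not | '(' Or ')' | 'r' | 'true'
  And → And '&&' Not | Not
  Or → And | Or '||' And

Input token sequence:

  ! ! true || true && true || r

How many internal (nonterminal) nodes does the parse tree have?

[Or [Or [Or [And [Not ! [Not ! [Not true]]]]] || [And [And [Not true]] && [Not true]]] || [And [Not r]]]

13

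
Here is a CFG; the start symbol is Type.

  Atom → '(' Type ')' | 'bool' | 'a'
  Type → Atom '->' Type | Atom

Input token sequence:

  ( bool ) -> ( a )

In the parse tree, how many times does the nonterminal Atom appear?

[Type [Atom ( [Type [Atom bool]] )] -> [Type [Atom ( [Type [Atom a]] )]]]

4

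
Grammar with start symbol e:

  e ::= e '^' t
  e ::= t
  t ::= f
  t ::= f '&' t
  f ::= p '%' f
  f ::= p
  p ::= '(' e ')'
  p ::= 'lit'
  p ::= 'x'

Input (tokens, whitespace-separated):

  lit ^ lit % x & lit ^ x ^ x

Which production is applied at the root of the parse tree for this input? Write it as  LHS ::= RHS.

e ::= e '^' t

[e [e [e [e [t [f [p lit]]]] ^ [t [f [p lit] % [f [p x]]] & [t [f [p lit]]]]] ^ [t [f [p x]]]] ^ [t [f [p x]]]]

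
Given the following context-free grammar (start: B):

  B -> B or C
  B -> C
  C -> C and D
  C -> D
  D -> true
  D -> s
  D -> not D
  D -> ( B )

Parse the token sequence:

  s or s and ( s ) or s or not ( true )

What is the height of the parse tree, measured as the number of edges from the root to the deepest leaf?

8

[B [B [B [B [C [D s]]] or [C [C [D s]] and [D ( [B [C [D s]]] )]]] or [C [D s]]] or [C [D not [D ( [B [C [D true]]] )]]]]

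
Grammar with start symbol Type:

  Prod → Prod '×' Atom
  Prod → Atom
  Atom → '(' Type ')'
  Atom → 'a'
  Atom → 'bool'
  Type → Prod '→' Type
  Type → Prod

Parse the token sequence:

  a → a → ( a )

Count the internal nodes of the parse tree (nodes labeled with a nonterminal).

12

[Type [Prod [Atom a]] → [Type [Prod [Atom a]] → [Type [Prod [Atom ( [Type [Prod [Atom a]]] )]]]]]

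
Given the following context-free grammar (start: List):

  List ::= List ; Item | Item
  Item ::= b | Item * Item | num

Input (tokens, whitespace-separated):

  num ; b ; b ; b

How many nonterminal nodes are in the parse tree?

8

[List [List [List [List [Item num]] ; [Item b]] ; [Item b]] ; [Item b]]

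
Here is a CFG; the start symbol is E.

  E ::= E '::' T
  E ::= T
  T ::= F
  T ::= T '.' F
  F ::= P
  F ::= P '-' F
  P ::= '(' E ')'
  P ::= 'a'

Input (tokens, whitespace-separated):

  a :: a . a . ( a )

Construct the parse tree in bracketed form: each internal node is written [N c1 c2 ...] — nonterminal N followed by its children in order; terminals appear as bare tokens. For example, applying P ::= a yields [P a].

E
E :: T
T :: T
F :: T
P :: T
a :: T
a :: T . F
a :: T . F . F
a :: F . F . F
a :: P . F . F
a :: a . F . F
a :: a . P . F
a :: a . a . F
a :: a . a . P
a :: a . a . ( E )
a :: a . a . ( T )
a :: a . a . ( F )
a :: a . a . ( P )
a :: a . a . ( a )

[E [E [T [F [P a]]]] :: [T [T [T [F [P a]]] . [F [P a]]] . [F [P ( [E [T [F [P a]]]] )]]]]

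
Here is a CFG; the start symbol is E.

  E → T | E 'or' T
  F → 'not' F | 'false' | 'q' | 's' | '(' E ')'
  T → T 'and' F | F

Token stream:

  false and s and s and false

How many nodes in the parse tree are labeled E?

[E [T [T [T [T [F false]] and [F s]] and [F s]] and [F false]]]

1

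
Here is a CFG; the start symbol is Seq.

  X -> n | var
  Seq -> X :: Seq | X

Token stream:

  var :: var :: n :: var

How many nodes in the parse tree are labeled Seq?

[Seq [X var] :: [Seq [X var] :: [Seq [X n] :: [Seq [X var]]]]]

4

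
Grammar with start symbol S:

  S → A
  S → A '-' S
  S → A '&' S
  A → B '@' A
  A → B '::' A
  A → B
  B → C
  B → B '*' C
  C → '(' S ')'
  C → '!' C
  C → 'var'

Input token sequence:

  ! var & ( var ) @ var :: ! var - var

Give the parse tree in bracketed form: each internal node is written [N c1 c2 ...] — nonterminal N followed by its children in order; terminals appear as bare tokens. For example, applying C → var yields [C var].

[S [A [B [C ! [C var]]]] & [S [A [B [C ( [S [A [B [C var]]]] )]] @ [A [B [C var]] :: [A [B [C ! [C var]]]]]] - [S [A [B [C var]]]]]]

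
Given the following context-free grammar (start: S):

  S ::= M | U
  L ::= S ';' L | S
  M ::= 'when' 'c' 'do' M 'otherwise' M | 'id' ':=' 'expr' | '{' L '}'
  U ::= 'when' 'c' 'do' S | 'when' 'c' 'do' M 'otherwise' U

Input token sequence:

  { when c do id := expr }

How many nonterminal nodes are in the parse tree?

[S [M { [L [S [U when c do [S [M id := expr]]]]] }]]

7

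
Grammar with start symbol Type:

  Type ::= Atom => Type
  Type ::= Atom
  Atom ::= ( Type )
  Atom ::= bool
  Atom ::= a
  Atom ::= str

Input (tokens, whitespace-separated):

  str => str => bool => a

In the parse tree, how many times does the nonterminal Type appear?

[Type [Atom str] => [Type [Atom str] => [Type [Atom bool] => [Type [Atom a]]]]]

4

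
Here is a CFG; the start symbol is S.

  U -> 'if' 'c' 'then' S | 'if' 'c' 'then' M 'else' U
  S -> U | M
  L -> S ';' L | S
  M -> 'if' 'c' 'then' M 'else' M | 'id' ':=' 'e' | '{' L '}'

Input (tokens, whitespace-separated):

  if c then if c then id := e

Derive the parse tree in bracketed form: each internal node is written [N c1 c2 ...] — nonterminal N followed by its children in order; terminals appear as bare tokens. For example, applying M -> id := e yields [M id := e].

S
U
if c then S
if c then U
if c then if c then S
if c then if c then M
if c then if c then id := e

[S [U if c then [S [U if c then [S [M id := e]]]]]]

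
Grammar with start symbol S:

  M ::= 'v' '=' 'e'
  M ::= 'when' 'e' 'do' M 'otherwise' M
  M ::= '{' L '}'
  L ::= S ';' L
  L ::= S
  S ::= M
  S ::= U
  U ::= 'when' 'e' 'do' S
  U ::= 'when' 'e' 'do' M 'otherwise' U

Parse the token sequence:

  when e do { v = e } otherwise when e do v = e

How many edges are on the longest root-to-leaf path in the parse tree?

6

[S [U when e do [M { [L [S [M v = e]]] }] otherwise [U when e do [S [M v = e]]]]]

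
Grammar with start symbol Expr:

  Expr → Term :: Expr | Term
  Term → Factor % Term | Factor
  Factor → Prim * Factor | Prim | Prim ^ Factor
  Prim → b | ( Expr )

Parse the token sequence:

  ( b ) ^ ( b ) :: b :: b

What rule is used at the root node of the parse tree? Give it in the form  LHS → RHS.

[Expr [Term [Factor [Prim ( [Expr [Term [Factor [Prim b]]]] )] ^ [Factor [Prim ( [Expr [Term [Factor [Prim b]]]] )]]]] :: [Expr [Term [Factor [Prim b]]] :: [Expr [Term [Factor [Prim b]]]]]]

Expr → Term :: Expr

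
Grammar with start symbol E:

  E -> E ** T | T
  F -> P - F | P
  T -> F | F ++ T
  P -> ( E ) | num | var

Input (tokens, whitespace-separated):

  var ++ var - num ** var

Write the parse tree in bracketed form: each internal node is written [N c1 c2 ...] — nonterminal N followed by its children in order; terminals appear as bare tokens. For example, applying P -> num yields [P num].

[E [E [T [F [P var]] ++ [T [F [P var] - [F [P num]]]]]] ** [T [F [P var]]]]

E
E ** T
T ** T
F ++ T ** T
P ++ T ** T
var ++ T ** T
var ++ F ** T
var ++ P - F ** T
var ++ var - F ** T
var ++ var - P ** T
var ++ var - num ** T
var ++ var - num ** F
var ++ var - num ** P
var ++ var - num ** var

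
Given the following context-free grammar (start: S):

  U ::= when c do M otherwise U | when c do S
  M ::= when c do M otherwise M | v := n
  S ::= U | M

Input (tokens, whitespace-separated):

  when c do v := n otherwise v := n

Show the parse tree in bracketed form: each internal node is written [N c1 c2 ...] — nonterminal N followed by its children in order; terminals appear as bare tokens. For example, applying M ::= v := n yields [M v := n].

S
M
when c do M otherwise M
when c do v := n otherwise M
when c do v := n otherwise v := n

[S [M when c do [M v := n] otherwise [M v := n]]]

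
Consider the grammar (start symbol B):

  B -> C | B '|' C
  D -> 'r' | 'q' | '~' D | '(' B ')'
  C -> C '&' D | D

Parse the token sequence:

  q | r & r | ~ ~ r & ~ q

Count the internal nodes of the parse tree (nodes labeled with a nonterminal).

16

[B [B [B [C [D q]]] | [C [C [D r]] & [D r]]] | [C [C [D ~ [D ~ [D r]]]] & [D ~ [D q]]]]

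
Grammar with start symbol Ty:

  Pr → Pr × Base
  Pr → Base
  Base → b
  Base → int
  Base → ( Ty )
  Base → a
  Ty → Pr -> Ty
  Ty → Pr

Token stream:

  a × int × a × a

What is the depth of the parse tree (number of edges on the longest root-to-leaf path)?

6

[Ty [Pr [Pr [Pr [Pr [Base a]] × [Base int]] × [Base a]] × [Base a]]]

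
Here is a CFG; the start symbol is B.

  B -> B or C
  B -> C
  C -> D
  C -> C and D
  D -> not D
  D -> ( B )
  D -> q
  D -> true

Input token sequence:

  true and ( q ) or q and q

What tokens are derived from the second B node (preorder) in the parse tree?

true and ( q )

[B [B [C [C [D true]] and [D ( [B [C [D q]]] )]]] or [C [C [D q]] and [D q]]]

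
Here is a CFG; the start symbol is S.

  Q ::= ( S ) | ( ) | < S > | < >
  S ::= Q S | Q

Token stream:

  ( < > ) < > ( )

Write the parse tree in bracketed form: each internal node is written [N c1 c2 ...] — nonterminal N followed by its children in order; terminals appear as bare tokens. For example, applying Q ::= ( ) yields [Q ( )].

S
Q S
( S ) S
( Q ) S
( < > ) S
( < > ) Q S
( < > ) < > S
( < > ) < > Q
( < > ) < > ( )

[S [Q ( [S [Q < >]] )] [S [Q < >] [S [Q ( )]]]]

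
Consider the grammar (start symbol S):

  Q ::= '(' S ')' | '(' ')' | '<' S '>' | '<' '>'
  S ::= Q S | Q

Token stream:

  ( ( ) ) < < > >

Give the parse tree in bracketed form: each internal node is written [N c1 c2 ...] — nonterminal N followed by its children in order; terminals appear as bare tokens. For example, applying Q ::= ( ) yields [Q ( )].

S
Q S
( S ) S
( Q ) S
( ( ) ) S
( ( ) ) Q
( ( ) ) < S >
( ( ) ) < Q >
( ( ) ) < < > >

[S [Q ( [S [Q ( )]] )] [S [Q < [S [Q < >]] >]]]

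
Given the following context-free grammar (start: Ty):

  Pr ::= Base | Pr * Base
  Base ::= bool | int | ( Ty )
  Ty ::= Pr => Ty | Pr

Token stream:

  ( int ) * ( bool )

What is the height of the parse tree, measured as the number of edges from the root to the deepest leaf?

7

[Ty [Pr [Pr [Base ( [Ty [Pr [Base int]]] )]] * [Base ( [Ty [Pr [Base bool]]] )]]]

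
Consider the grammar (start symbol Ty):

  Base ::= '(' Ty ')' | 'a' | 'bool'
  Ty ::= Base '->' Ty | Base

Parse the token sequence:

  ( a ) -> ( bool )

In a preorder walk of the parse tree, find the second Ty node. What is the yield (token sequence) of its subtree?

[Ty [Base ( [Ty [Base a]] )] -> [Ty [Base ( [Ty [Base bool]] )]]]

a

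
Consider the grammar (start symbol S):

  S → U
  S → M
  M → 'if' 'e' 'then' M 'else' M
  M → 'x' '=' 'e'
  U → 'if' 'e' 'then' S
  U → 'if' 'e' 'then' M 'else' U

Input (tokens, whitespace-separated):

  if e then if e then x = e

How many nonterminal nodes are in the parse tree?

6

[S [U if e then [S [U if e then [S [M x = e]]]]]]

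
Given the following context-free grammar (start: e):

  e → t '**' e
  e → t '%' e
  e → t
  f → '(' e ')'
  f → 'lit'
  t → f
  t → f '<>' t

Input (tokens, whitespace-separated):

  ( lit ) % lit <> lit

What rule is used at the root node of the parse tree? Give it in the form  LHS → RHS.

e → t '%' e

[e [t [f ( [e [t [f lit]]] )]] % [e [t [f lit] <> [t [f lit]]]]]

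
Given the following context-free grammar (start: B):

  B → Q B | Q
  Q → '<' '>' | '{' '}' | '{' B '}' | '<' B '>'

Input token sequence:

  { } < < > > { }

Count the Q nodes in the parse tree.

[B [Q { }] [B [Q < [B [Q < >]] >] [B [Q { }]]]]

4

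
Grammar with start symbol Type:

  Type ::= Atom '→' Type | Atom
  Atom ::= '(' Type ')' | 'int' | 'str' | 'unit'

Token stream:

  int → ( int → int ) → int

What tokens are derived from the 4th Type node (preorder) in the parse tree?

int

[Type [Atom int] → [Type [Atom ( [Type [Atom int] → [Type [Atom int]]] )] → [Type [Atom int]]]]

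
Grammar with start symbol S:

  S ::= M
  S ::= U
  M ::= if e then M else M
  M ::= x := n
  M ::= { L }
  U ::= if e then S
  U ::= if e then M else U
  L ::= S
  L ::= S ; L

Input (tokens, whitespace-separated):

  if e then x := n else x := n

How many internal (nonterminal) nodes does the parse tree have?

4

[S [M if e then [M x := n] else [M x := n]]]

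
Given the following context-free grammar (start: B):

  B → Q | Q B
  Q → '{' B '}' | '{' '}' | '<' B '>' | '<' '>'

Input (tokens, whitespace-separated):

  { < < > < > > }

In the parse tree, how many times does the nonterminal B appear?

[B [Q { [B [Q < [B [Q < >] [B [Q < >]]] >]] }]]

4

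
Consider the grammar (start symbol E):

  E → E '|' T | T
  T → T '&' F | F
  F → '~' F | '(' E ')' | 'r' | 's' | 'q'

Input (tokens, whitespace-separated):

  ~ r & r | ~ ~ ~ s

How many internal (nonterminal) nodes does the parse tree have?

12

[E [E [T [T [F ~ [F r]]] & [F r]]] | [T [F ~ [F ~ [F ~ [F s]]]]]]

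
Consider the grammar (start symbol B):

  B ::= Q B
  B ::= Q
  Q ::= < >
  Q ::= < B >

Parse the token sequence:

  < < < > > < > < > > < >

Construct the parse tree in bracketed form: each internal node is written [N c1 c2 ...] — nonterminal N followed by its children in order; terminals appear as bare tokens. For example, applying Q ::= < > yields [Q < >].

[B [Q < [B [Q < [B [Q < >]] >] [B [Q < >] [B [Q < >]]]] >] [B [Q < >]]]

B
Q B
< B > B
< Q B > B
< < B > B > B
< < Q > B > B
< < < > > B > B
< < < > > Q B > B
< < < > > < > B > B
< < < > > < > Q > B
< < < > > < > < > > B
< < < > > < > < > > Q
< < < > > < > < > > < >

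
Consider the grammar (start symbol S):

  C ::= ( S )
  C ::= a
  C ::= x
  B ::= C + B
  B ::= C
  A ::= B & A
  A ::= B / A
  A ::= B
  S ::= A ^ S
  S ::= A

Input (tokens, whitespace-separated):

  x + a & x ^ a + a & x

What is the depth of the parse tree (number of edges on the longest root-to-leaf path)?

6

[S [A [B [C x] + [B [C a]]] & [A [B [C x]]]] ^ [S [A [B [C a] + [B [C a]]] & [A [B [C x]]]]]]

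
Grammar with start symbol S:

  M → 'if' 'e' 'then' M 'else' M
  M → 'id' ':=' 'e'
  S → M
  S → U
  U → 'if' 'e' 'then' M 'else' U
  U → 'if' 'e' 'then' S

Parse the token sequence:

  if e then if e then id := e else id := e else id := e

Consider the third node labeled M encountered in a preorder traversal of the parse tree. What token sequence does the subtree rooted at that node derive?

id := e

[S [M if e then [M if e then [M id := e] else [M id := e]] else [M id := e]]]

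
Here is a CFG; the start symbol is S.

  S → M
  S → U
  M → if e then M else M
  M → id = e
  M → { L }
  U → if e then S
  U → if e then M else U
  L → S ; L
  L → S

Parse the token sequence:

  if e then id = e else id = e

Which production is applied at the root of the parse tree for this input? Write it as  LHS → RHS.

S → M

[S [M if e then [M id = e] else [M id = e]]]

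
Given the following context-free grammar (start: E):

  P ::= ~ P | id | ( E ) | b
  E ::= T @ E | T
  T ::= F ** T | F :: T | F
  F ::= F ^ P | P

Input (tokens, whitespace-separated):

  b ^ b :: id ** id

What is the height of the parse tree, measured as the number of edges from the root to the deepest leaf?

6

[E [T [F [F [P b]] ^ [P b]] :: [T [F [P id]] ** [T [F [P id]]]]]]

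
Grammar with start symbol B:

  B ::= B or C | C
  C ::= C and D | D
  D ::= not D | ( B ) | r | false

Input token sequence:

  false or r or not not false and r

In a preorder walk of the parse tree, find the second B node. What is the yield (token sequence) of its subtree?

false or r

[B [B [B [C [D false]]] or [C [D r]]] or [C [C [D not [D not [D false]]]] and [D r]]]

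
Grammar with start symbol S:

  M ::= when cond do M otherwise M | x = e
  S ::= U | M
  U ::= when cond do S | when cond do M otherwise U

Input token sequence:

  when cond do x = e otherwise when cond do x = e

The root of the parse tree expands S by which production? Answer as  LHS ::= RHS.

S ::= U

[S [U when cond do [M x = e] otherwise [U when cond do [S [M x = e]]]]]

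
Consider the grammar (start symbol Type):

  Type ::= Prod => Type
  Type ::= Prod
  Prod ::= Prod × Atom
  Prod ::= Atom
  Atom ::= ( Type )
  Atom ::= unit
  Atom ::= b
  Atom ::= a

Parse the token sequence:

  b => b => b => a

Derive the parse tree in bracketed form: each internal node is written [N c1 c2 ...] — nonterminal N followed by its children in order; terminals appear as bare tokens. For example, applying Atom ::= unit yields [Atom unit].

Type
Prod => Type
Atom => Type
b => Type
b => Prod => Type
b => Atom => Type
b => b => Type
b => b => Prod => Type
b => b => Atom => Type
b => b => b => Type
b => b => b => Prod
b => b => b => Atom
b => b => b => a

[Type [Prod [Atom b]] => [Type [Prod [Atom b]] => [Type [Prod [Atom b]] => [Type [Prod [Atom a]]]]]]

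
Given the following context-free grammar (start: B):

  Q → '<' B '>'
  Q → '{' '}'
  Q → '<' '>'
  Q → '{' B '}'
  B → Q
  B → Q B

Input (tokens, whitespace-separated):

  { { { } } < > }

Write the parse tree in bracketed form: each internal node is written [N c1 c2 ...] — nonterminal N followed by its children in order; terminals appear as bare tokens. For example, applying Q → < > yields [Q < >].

[B [Q { [B [Q { [B [Q { }]] }] [B [Q < >]]] }]]

B
Q
{ B }
{ Q B }
{ { B } B }
{ { Q } B }
{ { { } } B }
{ { { } } Q }
{ { { } } < > }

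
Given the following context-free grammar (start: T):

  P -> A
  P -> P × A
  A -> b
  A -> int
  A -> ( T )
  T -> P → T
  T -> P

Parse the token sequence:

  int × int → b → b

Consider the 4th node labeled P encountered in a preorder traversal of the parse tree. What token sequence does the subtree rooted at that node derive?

[T [P [P [A int]] × [A int]] → [T [P [A b]] → [T [P [A b]]]]]

b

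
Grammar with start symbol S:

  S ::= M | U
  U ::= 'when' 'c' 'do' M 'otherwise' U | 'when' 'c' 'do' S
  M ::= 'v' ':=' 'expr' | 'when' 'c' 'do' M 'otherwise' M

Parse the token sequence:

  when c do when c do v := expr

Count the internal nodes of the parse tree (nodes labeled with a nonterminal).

6

[S [U when c do [S [U when c do [S [M v := expr]]]]]]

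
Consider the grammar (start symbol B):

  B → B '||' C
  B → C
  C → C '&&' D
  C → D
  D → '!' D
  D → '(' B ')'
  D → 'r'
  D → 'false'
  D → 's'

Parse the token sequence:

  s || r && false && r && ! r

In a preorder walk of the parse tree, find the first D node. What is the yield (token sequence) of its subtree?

s

[B [B [C [D s]]] || [C [C [C [C [D r]] && [D false]] && [D r]] && [D ! [D r]]]]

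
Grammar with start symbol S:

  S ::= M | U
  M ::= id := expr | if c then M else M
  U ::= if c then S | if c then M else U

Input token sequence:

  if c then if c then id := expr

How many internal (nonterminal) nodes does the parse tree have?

[S [U if c then [S [U if c then [S [M id := expr]]]]]]

6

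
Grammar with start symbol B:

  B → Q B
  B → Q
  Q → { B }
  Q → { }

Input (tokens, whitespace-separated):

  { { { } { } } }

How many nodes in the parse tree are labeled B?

[B [Q { [B [Q { [B [Q { }] [B [Q { }]]] }]] }]]

4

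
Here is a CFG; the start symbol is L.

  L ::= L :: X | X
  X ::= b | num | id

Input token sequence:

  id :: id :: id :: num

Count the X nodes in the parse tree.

4

[L [L [L [L [X id]] :: [X id]] :: [X id]] :: [X num]]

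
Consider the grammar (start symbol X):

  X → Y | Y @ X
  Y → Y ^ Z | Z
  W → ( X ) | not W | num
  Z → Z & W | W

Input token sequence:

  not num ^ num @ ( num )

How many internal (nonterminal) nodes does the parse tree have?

16

[X [Y [Y [Z [W not [W num]]]] ^ [Z [W num]]] @ [X [Y [Z [W ( [X [Y [Z [W num]]]] )]]]]]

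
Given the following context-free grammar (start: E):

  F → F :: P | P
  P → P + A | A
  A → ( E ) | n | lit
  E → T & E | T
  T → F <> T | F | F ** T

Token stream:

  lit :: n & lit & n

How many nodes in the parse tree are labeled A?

[E [T [F [F [P [A lit]]] :: [P [A n]]]] & [E [T [F [P [A lit]]]] & [E [T [F [P [A n]]]]]]]

4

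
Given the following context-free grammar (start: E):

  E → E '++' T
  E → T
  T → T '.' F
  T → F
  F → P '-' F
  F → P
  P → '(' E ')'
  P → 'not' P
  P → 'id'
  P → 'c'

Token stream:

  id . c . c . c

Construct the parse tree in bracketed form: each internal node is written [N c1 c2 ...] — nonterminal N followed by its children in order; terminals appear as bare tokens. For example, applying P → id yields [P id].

E
T
T . F
T . F . F
T . F . F . F
F . F . F . F
P . F . F . F
id . F . F . F
id . P . F . F
id . c . F . F
id . c . P . F
id . c . c . F
id . c . c . P
id . c . c . c

[E [T [T [T [T [F [P id]]] . [F [P c]]] . [F [P c]]] . [F [P c]]]]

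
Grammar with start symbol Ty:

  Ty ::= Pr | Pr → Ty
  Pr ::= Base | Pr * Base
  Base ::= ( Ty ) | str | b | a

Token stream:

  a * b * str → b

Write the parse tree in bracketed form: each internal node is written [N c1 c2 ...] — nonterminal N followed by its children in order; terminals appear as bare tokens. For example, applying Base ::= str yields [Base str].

[Ty [Pr [Pr [Pr [Base a]] * [Base b]] * [Base str]] → [Ty [Pr [Base b]]]]

Ty
Pr → Ty
Pr * Base → Ty
Pr * Base * Base → Ty
Base * Base * Base → Ty
a * Base * Base → Ty
a * b * Base → Ty
a * b * str → Ty
a * b * str → Pr
a * b * str → Base
a * b * str → b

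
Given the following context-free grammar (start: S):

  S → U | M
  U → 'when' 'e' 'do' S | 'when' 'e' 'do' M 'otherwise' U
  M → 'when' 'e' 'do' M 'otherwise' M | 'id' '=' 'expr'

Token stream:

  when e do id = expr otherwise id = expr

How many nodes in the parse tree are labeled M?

3

[S [M when e do [M id = expr] otherwise [M id = expr]]]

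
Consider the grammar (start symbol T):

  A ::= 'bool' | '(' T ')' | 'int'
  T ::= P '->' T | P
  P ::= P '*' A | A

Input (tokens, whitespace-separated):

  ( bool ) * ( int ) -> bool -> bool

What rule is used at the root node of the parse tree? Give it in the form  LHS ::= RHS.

T ::= P '->' T

[T [P [P [A ( [T [P [A bool]]] )]] * [A ( [T [P [A int]]] )]] -> [T [P [A bool]] -> [T [P [A bool]]]]]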